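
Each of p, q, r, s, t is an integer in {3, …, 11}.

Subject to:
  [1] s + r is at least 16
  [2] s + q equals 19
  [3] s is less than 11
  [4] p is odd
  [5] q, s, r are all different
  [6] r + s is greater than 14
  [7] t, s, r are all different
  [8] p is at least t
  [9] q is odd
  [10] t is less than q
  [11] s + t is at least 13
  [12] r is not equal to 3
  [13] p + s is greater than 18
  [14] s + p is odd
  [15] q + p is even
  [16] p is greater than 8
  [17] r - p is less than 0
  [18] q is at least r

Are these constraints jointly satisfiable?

The assignment p = 11, q = 11, r = 9, s = 8, t = 6 works:
  constraint 1 holds since s + r = 17.
  constraint 2 holds since s + q = 19.
  constraint 6 holds since r + s = 17.
The rest check out directly.

Satisfiable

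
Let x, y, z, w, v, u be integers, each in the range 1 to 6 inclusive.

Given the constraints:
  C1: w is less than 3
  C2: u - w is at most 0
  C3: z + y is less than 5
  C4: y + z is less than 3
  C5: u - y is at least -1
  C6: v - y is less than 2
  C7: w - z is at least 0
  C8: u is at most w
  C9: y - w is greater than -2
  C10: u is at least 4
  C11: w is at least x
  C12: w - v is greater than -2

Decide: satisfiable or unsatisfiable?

From constraints 8 and 10: w ≥ u and u ≥ 4, so w ≥ 4. From constraint 1: w ≤ 2. But 2 < 4, so no value of w works.

Unsatisfiable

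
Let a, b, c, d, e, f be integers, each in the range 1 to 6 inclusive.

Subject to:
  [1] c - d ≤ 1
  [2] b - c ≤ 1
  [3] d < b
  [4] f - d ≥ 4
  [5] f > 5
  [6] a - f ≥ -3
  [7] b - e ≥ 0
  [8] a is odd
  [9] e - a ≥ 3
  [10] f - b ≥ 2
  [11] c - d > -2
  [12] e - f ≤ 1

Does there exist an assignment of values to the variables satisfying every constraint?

Unsatisfiable

Constraints 1, 2, 4, 6, 7, and 9 give f − d ≥ 4, d − c ≥ -1, c − b ≥ -1, b − e ≥ 0, e − a ≥ 3, a − f ≥ -3.
Adding all 6 inequalities: the left sides telescope to 0, and the right sides sum to 4 + (-1) + (-1) + 0 + 3 + (-3) = 2. So 0 ≥ 2, which is false.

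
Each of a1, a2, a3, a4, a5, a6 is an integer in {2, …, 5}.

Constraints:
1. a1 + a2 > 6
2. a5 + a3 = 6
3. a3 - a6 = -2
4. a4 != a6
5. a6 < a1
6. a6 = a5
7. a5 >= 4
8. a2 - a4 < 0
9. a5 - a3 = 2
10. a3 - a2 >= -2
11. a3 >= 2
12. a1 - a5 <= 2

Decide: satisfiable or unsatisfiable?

Satisfiable

One satisfying assignment is a1 = 5, a2 = 4, a3 = 2, a4 = 5, a5 = 4, a6 = 4.
For the less obvious constraints — constraint 1: a1 + a2 = 9; constraint 2: a5 + a3 = 6 — and the others hold by inspection.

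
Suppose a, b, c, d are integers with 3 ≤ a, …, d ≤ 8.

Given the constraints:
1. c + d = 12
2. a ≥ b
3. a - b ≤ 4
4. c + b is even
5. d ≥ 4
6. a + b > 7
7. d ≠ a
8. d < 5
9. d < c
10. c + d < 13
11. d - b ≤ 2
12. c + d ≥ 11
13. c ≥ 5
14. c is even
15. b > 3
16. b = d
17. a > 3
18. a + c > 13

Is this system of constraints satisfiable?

Setting (a, b, c, d) = (6, 4, 8, 4) satisfies everything: constraint 1: c + d = 12; constraint 3: a - b = 2, and the others follow.

Satisfiable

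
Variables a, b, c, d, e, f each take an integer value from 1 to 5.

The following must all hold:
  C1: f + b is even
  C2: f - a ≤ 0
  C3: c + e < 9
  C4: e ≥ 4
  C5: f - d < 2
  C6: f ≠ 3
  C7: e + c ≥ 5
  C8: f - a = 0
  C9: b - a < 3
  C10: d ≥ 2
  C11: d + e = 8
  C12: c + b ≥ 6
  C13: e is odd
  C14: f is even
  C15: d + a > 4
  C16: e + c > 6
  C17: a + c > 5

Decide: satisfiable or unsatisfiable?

Satisfiable

Take a = 4, b = 4, c = 3, d = 3, e = 5, f = 4. Then constraint 2: f - a = 0; constraint 3: c + e = 8; constraint 5: f - d = 1, and every other listed constraint is also met.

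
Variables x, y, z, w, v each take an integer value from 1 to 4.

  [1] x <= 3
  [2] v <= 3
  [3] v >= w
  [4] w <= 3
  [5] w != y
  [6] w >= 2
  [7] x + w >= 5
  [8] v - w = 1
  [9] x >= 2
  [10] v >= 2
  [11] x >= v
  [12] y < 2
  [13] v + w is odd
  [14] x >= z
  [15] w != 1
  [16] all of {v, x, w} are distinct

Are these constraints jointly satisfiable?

Constraints 1, 2, 4, 6, 9, and 10 confine each of v, x, w to the 2 values {2, 3}.
Constraint 16 requires all 3 of them to be distinct, but only 2 values are available — impossible by the pigeonhole principle.

Unsatisfiable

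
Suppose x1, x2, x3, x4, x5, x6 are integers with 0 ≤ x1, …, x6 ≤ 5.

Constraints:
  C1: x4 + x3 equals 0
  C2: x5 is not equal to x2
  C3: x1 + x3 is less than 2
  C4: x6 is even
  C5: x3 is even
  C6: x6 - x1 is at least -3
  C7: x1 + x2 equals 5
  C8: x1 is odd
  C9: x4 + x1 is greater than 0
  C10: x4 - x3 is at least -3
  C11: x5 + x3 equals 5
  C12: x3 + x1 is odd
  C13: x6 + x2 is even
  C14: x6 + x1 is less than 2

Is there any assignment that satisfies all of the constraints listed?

One satisfying assignment is x1 = 1, x2 = 4, x3 = 0, x4 = 0, x5 = 5, x6 = 0.
For the less obvious constraints — constraint 1: x4 + x3 = 0; constraint 3: x1 + x3 = 1; constraint 6: x6 - x1 = -1 — and the others hold by inspection.

Satisfiable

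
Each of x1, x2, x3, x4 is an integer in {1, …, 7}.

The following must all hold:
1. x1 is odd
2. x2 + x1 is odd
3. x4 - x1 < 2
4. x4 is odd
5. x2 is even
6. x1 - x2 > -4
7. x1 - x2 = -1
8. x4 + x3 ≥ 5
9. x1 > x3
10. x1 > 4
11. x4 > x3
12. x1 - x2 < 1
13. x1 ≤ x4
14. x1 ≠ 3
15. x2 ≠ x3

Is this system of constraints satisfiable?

One satisfying assignment is x1 = 5, x2 = 6, x3 = 3, x4 = 5.
For the less obvious constraints — constraint 3: x4 - x1 = 0; constraint 6: x1 - x2 = -1 — and the others hold by inspection.

Satisfiable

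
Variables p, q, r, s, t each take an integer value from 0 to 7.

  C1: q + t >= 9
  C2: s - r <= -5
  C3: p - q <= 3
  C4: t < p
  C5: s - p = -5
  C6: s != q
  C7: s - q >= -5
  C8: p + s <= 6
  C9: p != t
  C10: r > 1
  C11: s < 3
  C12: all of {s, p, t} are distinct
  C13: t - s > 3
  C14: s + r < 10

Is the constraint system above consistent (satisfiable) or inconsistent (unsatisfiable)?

Satisfiable

Try p = 5, q = 5, r = 7, s = 0, t = 4.
Check constraint 1: q + t = 9; constraint 2: s - r = -7. The remaining constraints are straightforward to verify.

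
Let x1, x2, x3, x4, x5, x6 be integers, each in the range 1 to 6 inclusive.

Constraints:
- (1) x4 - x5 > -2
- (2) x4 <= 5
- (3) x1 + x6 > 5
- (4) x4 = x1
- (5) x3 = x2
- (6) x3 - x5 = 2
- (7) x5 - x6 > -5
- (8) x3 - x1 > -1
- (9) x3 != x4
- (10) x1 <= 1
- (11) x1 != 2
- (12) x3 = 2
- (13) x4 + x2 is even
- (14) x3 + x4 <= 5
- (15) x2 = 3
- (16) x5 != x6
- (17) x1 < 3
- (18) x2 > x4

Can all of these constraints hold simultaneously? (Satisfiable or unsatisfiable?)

Unsatisfiable

Constraint 12 fixes x3 = 2 and constraint 15 fixes x2 = 3, but constraint 5 requires x3 = x2. Since 2 ≠ 3, contradiction.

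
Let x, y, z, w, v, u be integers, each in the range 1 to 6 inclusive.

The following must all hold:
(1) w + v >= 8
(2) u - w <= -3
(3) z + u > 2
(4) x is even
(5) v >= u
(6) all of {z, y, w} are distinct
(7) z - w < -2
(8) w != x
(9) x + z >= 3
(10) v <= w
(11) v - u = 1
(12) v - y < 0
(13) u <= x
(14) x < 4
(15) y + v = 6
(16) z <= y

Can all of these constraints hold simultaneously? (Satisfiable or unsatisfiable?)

Satisfiable

Try x = 2, y = 4, z = 3, w = 6, v = 2, u = 1.
Check constraint 1: w + v = 8; constraint 2: u - w = -5; constraint 3: z + u = 4. The remaining constraints are straightforward to verify.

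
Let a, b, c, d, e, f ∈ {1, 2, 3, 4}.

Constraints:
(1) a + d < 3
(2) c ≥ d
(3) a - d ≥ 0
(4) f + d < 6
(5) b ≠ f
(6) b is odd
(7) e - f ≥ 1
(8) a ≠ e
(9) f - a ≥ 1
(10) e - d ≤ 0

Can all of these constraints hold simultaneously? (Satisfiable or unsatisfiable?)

Constraints 3, 7, 9, and 10 give a − d ≥ 0, d − e ≥ 0, e − f ≥ 1, f − a ≥ 1.
Adding all 4 inequalities: the left sides telescope to 0, and the right sides sum to 0 + 0 + 1 + 1 = 2. So 0 ≥ 2, which is false.

Unsatisfiable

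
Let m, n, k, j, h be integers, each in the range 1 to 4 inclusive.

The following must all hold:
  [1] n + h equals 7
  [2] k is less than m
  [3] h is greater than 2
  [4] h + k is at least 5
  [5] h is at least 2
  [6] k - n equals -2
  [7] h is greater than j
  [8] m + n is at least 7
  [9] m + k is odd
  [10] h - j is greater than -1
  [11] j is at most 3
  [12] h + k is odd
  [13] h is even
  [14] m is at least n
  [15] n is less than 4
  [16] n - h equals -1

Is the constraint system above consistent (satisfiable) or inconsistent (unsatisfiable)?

Satisfiable

Setting (m, n, k, j, h) = (4, 3, 1, 3, 4) satisfies everything: constraint 1: n + h = 7; constraint 4: h + k = 5; constraint 6: k - n = -2, and the others follow.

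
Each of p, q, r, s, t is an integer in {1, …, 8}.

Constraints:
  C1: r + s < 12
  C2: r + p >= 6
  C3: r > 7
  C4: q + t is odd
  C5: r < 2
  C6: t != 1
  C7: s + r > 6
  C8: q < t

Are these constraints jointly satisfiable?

From constraint 3: r ≥ 8. From constraint 5: r ≤ 1. But 1 < 8, so no value of r works.

Unsatisfiable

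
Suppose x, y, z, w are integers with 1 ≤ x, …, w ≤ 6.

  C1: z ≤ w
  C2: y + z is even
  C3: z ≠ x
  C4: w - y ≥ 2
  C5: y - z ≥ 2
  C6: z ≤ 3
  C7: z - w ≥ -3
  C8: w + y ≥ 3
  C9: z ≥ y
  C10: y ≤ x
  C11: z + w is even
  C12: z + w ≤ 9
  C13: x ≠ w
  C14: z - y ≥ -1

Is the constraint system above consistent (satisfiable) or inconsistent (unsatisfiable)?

Constraints 4, 5, and 7 give y − z ≥ 2, z − w ≥ -3, w − y ≥ 2.
Adding all 3 inequalities: the left sides telescope to 0, and the right sides sum to 2 + (-3) + 2 = 1. So 0 ≥ 1, which is false.

Unsatisfiable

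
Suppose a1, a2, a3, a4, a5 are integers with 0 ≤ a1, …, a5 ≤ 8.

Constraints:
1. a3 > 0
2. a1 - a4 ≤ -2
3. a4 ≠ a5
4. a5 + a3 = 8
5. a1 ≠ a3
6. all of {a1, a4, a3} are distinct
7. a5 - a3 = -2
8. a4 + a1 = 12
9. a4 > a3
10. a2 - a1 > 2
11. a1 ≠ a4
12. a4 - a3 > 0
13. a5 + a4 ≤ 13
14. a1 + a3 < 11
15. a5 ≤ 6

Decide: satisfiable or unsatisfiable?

Satisfiable

One satisfying assignment is a1 = 4, a2 = 8, a3 = 5, a4 = 8, a5 = 3.
For the less obvious constraints — constraint 2: a1 - a4 = -4; constraint 4: a5 + a3 = 8 — and the others hold by inspection.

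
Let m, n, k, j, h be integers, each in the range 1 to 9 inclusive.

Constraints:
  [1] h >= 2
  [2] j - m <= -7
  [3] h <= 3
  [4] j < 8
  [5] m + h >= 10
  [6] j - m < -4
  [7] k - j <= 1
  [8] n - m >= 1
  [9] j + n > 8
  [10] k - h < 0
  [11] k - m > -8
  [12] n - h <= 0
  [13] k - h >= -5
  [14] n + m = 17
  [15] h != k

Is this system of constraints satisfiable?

Constraints 2, 7, 8, 12, and 13 give h − n ≥ 0, n − m ≥ 1, m − j ≥ 7, j − k ≥ -1, k − h ≥ -5.
Adding all 5 inequalities: the left sides telescope to 0, and the right sides sum to 0 + 1 + 7 + (-1) + (-5) = 2. So 0 ≥ 2, which is false.

Unsatisfiable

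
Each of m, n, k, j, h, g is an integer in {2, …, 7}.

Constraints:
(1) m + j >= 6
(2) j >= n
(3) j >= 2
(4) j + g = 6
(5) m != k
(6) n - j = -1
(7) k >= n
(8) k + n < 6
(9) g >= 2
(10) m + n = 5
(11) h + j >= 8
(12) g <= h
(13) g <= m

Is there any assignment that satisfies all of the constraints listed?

Satisfiable

One satisfying assignment is m = 3, n = 2, k = 2, j = 3, h = 6, g = 3.
For the less obvious constraints — constraint 1: m + j = 6; constraint 4: j + g = 6 — and the others hold by inspection.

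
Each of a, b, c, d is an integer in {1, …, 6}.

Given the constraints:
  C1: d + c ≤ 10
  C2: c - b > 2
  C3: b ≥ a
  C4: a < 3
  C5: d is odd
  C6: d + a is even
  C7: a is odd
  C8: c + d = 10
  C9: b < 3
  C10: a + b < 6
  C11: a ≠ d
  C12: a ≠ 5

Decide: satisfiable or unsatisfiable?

The assignment a = 1, b = 2, c = 5, d = 5 works:
  constraint 1 holds since d + c = 10.
  constraint 2 holds since c - b = 3.
  constraint 8 holds since c + d = 10.
The rest check out directly.

Satisfiable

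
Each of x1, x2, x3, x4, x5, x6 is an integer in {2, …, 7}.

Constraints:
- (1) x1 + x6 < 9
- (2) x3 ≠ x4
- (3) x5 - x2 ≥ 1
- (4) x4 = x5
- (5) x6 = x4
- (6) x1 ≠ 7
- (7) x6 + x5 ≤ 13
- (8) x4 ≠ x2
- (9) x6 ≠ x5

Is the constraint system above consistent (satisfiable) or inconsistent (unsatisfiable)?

From constraints 4 and 5, x6 = x4 = x5, so x6 = x5. But constraint 9 says x6 ≠ x5. Contradiction.

Unsatisfiable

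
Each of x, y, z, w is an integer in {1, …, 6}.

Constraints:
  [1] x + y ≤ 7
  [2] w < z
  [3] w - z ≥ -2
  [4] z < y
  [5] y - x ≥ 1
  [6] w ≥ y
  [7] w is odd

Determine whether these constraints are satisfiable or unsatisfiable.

Constraints 2, 4, and 6 give z < y, y ≤ w, w < z. Chaining: z < y ≤ w < z, which forces z < z — impossible.

Unsatisfiable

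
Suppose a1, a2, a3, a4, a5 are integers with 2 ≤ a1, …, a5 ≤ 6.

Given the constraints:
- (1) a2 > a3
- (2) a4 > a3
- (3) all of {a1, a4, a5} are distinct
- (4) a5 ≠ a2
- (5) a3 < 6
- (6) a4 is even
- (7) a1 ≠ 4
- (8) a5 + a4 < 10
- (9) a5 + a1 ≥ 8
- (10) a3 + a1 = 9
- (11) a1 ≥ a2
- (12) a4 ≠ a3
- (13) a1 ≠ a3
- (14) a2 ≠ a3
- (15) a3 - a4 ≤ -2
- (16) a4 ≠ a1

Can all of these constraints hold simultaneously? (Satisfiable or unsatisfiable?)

Setting (a1, a2, a3, a4, a5) = (5, 5, 4, 6, 3) satisfies everything: constraint 8: a5 + a4 = 9; constraint 9: a5 + a1 = 8; constraint 10: a3 + a1 = 9, and the others follow.

Satisfiable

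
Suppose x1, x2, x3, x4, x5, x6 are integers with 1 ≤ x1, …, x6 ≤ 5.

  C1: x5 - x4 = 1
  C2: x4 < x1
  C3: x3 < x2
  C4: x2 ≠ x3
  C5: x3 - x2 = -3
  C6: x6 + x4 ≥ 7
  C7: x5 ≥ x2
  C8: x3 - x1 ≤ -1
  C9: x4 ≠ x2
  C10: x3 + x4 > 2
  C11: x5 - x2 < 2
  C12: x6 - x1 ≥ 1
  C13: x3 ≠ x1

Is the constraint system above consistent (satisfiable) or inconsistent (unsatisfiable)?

Take x1 = 4, x2 = 4, x3 = 1, x4 = 3, x5 = 4, x6 = 5. Then constraint 1: x5 - x4 = 1; constraint 5: x3 - x2 = -3; constraint 6: x6 + x4 = 8, and every other listed constraint is also met.

Satisfiable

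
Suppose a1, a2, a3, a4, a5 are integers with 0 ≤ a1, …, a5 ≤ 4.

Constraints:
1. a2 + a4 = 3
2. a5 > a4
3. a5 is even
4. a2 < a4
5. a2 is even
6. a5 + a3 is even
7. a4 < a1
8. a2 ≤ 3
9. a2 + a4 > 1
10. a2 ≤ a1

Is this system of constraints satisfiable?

Satisfiable

One satisfying assignment is a1 = 4, a2 = 0, a3 = 0, a4 = 3, a5 = 4.
For the less obvious constraints — constraint 1: a2 + a4 = 3; constraint 9: a2 + a4 = 3 — and the others hold by inspection.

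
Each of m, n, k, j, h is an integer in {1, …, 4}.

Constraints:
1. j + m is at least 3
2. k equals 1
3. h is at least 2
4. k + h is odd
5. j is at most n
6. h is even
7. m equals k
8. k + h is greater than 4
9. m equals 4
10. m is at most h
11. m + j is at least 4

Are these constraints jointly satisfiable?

Constraint 9 fixes m = 4 and constraint 2 fixes k = 1, but constraint 7 requires m = k. Since 4 ≠ 1, contradiction.

Unsatisfiable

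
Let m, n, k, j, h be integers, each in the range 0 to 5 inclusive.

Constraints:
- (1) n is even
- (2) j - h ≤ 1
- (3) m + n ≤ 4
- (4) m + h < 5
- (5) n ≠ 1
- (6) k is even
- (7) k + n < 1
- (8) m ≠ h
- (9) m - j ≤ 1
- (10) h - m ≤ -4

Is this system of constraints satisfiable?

Unsatisfiable

Constraints 2, 9, and 10 give j − m ≥ -1, m − h ≥ 4, h − j ≥ -1.
Adding all 3 inequalities: the left sides telescope to 0, and the right sides sum to (-1) + 4 + (-1) = 2. So 0 ≥ 2, which is false.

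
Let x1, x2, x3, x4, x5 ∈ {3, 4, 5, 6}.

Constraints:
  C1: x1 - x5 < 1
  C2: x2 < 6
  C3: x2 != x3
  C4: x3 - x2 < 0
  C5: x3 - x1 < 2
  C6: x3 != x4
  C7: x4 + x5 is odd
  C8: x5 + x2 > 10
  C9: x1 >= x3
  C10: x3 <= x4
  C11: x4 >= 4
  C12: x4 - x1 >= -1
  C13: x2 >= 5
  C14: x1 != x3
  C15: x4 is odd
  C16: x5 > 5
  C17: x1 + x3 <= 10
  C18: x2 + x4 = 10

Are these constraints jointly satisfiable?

Satisfiable

The assignment x1 = 4, x2 = 5, x3 = 3, x4 = 5, x5 = 6 works:
  constraint 1 holds since x1 - x5 = -2.
  constraint 4 holds since x3 - x2 = -2.
The rest check out directly.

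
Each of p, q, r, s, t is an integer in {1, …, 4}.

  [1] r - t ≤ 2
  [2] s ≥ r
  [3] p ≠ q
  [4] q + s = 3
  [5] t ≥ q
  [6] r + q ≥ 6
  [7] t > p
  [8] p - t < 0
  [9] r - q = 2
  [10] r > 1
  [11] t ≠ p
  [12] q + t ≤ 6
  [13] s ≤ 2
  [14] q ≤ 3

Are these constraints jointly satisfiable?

From constraints 2 and 13: r ≤ s ≤ 2. From constraint 14: q ≤ 3. Hence r + q ≤ 5. But constraint 6 requires r + q ≥ 6, and 6 > 5. Contradiction.

Unsatisfiable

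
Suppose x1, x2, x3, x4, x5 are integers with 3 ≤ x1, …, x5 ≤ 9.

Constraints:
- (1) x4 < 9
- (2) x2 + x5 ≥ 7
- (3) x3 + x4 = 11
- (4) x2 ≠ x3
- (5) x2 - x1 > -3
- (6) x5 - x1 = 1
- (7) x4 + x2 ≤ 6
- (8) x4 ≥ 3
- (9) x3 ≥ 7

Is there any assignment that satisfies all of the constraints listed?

One satisfying assignment is x1 = 5, x2 = 3, x3 = 8, x4 = 3, x5 = 6.
For the less obvious constraints — constraint 2: x2 + x5 = 9; constraint 3: x3 + x4 = 11; constraint 5: x2 - x1 = -2 — and the others hold by inspection.

Satisfiable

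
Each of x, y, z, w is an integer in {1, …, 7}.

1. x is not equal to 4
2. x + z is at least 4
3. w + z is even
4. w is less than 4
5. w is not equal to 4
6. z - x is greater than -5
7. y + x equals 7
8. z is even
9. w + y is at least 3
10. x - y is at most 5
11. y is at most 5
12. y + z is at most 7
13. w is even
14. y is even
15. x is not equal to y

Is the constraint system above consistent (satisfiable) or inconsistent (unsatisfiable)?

Satisfiable

One satisfying assignment is x = 5, y = 2, z = 2, w = 2.
For the less obvious constraints — constraint 2: x + z = 7; constraint 6: z - x = -3; constraint 7: y + x = 7 — and the others hold by inspection.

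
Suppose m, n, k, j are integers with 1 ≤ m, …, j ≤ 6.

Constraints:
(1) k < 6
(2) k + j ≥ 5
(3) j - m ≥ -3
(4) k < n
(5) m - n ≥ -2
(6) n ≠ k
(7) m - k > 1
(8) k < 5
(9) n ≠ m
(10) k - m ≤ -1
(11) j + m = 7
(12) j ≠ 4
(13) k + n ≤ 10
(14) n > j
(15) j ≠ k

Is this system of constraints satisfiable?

Take m = 4, n = 6, k = 2, j = 3. Then constraint 2: k + j = 5; constraint 3: j - m = -1, and every other listed constraint is also met.

Satisfiable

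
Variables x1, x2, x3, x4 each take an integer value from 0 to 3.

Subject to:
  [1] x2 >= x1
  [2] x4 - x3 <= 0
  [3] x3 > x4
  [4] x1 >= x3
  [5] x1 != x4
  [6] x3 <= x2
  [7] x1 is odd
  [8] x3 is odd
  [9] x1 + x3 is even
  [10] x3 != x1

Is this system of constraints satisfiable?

Satisfiable

Try x1 = 3, x2 = 3, x3 = 1, x4 = 0.
Check constraint 2: x4 - x3 = -1; constraint 7: x1 = 3 is odd; constraint 8: x3 = 1 is odd. The remaining constraints are straightforward to verify.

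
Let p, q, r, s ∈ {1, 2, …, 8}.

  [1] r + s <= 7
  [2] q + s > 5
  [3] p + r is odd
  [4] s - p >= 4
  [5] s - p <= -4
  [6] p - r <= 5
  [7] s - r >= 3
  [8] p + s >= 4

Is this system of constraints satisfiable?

Unsatisfiable

Constraints 5, 6, and 7 give p − s ≥ 4, s − r ≥ 3, r − p ≥ -5.
Adding all 3 inequalities: the left sides telescope to 0, and the right sides sum to 4 + 3 + (-5) = 2. So 0 ≥ 2, which is false.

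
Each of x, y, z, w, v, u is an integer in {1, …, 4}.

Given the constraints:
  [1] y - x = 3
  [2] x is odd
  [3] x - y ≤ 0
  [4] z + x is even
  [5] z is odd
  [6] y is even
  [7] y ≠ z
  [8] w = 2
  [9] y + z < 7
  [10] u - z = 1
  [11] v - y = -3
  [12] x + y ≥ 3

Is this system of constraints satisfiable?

Setting (x, y, z, w, v, u) = (1, 4, 1, 2, 1, 2) satisfies everything: constraint 1: y - x = 3; constraint 3: x - y = -3, and the others follow.

Satisfiable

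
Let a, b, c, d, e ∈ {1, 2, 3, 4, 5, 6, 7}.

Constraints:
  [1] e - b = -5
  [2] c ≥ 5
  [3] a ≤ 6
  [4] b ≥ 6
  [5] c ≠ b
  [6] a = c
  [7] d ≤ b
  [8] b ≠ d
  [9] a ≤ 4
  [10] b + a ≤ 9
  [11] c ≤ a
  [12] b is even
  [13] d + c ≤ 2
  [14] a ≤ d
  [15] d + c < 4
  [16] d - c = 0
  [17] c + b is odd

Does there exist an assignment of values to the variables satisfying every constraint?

From constraint 4: b ≥ 6. From constraints 2 and 11: a ≥ c ≥ 5. Hence b + a ≥ 11. But constraint 10 requires b + a ≤ 9, and 9 < 11. Contradiction.

Unsatisfiable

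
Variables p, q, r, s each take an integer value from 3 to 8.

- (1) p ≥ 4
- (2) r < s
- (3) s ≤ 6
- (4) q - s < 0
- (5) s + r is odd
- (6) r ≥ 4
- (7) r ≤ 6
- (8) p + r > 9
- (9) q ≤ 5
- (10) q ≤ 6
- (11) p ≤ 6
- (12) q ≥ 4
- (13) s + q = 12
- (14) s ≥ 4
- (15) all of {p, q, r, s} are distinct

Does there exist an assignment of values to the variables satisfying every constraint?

Constraints 1, 3, 6, 7, 10, 11, 12, and 14 confine each of p, q, r, s to the 3 values {4, …, 6}.
Constraint 15 requires all 4 of them to be distinct, but only 3 values are available — impossible by the pigeonhole principle.

Unsatisfiable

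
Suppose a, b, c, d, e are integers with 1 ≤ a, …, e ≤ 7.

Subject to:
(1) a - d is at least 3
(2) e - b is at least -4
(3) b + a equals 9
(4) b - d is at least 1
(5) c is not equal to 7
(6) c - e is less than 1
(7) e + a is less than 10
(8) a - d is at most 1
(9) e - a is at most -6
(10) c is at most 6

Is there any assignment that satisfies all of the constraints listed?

Unsatisfiable

Constraints 2, 4, 8, and 9 give e − b ≥ -4, b − d ≥ 1, d − a ≥ -1, a − e ≥ 6.
Adding all 4 inequalities: the left sides telescope to 0, and the right sides sum to (-4) + 1 + (-1) + 6 = 2. So 0 ≥ 2, which is false.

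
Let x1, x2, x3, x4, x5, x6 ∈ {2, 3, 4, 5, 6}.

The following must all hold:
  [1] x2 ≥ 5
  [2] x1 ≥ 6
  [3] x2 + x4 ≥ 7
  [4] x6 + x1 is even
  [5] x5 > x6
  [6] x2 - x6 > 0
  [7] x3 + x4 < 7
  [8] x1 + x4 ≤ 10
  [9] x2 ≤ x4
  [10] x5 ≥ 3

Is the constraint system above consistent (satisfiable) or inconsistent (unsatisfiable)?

Unsatisfiable

From constraint 2: x1 ≥ 6. From constraints 1 and 9: x4 ≥ x2 ≥ 5. Hence x1 + x4 ≥ 11. But constraint 8 requires x1 + x4 ≤ 10, and 10 < 11. Contradiction.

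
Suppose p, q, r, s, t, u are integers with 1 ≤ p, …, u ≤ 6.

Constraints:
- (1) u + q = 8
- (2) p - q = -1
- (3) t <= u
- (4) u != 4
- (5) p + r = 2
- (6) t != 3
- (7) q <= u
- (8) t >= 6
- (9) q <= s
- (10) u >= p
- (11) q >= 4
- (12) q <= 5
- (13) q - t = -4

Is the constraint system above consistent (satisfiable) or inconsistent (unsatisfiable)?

From constraints 3 and 8: u ≥ t ≥ 6. From constraint 11: q ≥ 4. Hence u + q ≥ 10. But constraint 1 requires u + q = 8, and 8 < 10. Contradiction.

Unsatisfiable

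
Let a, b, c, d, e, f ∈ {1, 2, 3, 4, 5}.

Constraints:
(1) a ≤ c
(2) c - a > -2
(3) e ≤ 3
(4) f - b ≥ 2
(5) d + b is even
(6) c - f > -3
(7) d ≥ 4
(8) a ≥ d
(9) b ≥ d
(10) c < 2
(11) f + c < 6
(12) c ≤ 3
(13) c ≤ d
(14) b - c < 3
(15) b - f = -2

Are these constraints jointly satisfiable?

Unsatisfiable

From constraints 7 and 8: a ≥ d and d ≥ 4, so a ≥ 4. From constraints 1 and 12: a ≤ c and c ≤ 3, so a ≤ 3. But 3 < 4, so no value of a works.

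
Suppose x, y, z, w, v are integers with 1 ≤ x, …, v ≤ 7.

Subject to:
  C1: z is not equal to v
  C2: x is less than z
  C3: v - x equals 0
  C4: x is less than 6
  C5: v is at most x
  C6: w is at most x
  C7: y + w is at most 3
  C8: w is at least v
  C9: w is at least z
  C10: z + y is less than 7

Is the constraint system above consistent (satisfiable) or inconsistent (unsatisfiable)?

Constraints 2, 6, and 9 give x < z, z ≤ w, w ≤ x. Chaining: x < z ≤ w ≤ x, which forces x < x — impossible.

Unsatisfiable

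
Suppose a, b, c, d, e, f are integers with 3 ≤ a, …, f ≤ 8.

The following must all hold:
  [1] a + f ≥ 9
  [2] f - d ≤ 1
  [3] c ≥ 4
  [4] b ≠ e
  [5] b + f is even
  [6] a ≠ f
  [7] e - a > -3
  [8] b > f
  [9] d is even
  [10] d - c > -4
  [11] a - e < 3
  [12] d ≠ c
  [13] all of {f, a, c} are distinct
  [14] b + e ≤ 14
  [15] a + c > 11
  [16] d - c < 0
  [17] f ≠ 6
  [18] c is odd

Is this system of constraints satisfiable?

Satisfiable

Try a = 6, b = 8, c = 7, d = 6, e = 5, f = 4.
Check constraint 1: a + f = 10; constraint 2: f - d = -2; constraint 7: e - a = -1. The remaining constraints are straightforward to verify.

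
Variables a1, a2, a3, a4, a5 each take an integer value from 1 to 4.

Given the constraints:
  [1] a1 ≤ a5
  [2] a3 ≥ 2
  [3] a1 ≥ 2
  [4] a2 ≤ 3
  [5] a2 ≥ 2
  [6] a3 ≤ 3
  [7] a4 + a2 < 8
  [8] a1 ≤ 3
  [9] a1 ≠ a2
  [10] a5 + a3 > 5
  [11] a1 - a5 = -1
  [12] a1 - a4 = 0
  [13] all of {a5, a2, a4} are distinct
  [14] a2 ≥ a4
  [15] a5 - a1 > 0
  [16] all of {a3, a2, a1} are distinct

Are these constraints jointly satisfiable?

Unsatisfiable

Constraints 2, 3, 4, 5, 6, and 8 confine each of a3, a2, a1 to the 2 values {2, 3}.
Constraint 16 requires all 3 of them to be distinct, but only 2 values are available — impossible by the pigeonhole principle.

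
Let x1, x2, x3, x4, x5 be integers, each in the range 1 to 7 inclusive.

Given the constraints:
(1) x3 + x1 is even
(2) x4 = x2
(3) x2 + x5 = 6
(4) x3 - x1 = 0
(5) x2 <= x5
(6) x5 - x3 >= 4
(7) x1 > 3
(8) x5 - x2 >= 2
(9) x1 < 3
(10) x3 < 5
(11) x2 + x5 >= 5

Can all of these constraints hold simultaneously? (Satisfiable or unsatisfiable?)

Unsatisfiable

From constraint 7: x1 ≥ 4. From constraint 9: x1 ≤ 2. But 2 < 4, so no value of x1 works.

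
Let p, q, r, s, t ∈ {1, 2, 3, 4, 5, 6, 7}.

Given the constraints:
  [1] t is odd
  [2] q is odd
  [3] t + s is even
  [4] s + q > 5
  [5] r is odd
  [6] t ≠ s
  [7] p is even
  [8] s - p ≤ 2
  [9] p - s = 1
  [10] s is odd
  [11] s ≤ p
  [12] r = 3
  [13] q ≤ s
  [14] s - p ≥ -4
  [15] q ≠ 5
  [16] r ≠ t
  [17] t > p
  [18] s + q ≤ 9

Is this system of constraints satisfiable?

Take p = 6, q = 1, r = 3, s = 5, t = 7. Then constraint 4: s + q = 6; constraint 8: s - p = -1, and every other listed constraint is also met.

Satisfiable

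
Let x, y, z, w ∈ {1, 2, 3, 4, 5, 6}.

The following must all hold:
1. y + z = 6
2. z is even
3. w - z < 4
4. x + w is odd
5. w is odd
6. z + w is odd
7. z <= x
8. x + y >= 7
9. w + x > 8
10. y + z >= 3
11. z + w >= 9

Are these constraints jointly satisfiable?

Satisfiable

One satisfying assignment is x = 6, y = 2, z = 4, w = 5.
For the less obvious constraints — constraint 1: y + z = 6; constraint 3: w - z = 1; constraint 8: x + y = 8 — and the others hold by inspection.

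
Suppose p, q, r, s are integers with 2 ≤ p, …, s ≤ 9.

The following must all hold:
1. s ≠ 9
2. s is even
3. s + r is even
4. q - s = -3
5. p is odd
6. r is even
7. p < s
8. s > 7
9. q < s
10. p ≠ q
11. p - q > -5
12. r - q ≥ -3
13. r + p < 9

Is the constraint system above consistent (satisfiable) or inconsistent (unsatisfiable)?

Setting (p, q, r, s) = (3, 5, 4, 8) satisfies everything: constraint 4: q - s = -3; constraint 11: p - q = -2, and the others follow.

Satisfiable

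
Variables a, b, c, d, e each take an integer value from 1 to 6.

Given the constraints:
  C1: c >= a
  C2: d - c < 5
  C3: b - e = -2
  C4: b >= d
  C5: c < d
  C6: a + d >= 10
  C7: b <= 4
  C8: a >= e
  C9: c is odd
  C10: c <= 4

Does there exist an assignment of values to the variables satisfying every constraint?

From constraints 1 and 10: a ≤ c ≤ 4. From constraints 4 and 7: d ≤ b ≤ 4. Hence a + d ≤ 8. But constraint 6 requires a + d ≥ 10, and 10 > 8. Contradiction.

Unsatisfiable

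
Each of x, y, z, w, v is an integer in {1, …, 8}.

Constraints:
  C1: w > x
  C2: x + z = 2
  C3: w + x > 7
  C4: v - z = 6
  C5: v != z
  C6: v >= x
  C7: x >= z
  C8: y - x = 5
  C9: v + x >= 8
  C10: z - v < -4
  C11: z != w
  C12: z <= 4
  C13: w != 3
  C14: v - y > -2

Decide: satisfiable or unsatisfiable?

Try x = 1, y = 6, z = 1, w = 7, v = 7.
Check constraint 2: x + z = 2; constraint 3: w + x = 8. The remaining constraints are straightforward to verify.

Satisfiable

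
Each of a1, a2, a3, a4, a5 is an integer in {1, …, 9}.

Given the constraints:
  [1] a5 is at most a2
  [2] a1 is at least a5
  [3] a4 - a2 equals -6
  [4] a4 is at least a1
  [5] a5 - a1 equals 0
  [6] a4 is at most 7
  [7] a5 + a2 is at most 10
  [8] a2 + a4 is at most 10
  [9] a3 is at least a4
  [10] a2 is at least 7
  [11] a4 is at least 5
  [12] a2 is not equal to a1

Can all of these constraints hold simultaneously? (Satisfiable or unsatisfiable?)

From constraint 10: a2 ≥ 7. From constraint 11: a4 ≥ 5. Hence a2 + a4 ≥ 12. But constraint 8 requires a2 + a4 ≤ 10, and 10 < 12. Contradiction.

Unsatisfiable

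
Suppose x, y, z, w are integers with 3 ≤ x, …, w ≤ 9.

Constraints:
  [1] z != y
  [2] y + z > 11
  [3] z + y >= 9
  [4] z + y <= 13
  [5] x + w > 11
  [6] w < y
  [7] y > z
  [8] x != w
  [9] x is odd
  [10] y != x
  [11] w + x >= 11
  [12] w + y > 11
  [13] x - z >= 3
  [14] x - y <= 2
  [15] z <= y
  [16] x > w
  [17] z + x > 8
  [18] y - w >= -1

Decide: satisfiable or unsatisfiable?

Satisfiable

Try x = 7, y = 8, z = 4, w = 6.
Check constraint 2: y + z = 12; constraint 3: z + y = 12; constraint 4: z + y = 12. The remaining constraints are straightforward to verify.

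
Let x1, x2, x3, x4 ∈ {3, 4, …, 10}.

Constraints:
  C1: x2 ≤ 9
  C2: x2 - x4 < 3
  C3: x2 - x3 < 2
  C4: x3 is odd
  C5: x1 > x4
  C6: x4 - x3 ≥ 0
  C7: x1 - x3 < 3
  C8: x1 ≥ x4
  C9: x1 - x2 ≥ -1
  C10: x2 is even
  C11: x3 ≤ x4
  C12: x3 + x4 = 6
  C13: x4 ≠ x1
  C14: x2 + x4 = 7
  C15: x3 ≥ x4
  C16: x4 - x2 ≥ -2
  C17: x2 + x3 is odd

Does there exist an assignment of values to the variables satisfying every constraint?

The assignment x1 = 5, x2 = 4, x3 = 3, x4 = 3 works:
  constraint 2 holds since x2 - x4 = 1.
  constraint 3 holds since x2 - x3 = 1.
  constraint 6 holds since x4 - x3 = 0.
The rest check out directly.

Satisfiable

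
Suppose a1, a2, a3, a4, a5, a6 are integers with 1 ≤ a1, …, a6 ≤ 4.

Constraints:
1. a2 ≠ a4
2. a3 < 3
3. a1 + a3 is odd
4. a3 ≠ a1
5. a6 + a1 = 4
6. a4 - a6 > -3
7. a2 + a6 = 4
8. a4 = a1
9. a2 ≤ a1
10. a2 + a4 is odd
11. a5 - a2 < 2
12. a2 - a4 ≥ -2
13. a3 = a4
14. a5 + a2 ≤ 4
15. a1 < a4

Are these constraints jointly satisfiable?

Unsatisfiable

From constraints 8 and 13, a3 = a4 = a1, so a3 = a1. But constraint 4 says a3 ≠ a1. Contradiction.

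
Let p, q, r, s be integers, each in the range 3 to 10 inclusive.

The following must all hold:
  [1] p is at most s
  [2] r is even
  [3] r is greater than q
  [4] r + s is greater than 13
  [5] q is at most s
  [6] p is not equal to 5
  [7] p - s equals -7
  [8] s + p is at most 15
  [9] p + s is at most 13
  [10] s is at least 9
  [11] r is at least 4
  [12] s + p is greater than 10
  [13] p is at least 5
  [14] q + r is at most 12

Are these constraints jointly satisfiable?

Unsatisfiable

From constraint 13: p ≥ 5. From constraint 10: s ≥ 9. Hence p + s ≥ 14. But constraint 9 requires p + s ≤ 13, and 13 < 14. Contradiction.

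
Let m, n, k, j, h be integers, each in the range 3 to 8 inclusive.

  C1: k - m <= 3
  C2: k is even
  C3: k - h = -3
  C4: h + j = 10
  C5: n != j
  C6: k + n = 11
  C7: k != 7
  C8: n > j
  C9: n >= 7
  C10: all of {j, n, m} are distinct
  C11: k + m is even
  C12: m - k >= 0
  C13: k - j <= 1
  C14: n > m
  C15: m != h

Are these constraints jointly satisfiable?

Try m = 4, n = 7, k = 4, j = 3, h = 7.
Check constraint 1: k - m = 0; constraint 3: k - h = -3; constraint 4: h + j = 10. The remaining constraints are straightforward to verify.

Satisfiable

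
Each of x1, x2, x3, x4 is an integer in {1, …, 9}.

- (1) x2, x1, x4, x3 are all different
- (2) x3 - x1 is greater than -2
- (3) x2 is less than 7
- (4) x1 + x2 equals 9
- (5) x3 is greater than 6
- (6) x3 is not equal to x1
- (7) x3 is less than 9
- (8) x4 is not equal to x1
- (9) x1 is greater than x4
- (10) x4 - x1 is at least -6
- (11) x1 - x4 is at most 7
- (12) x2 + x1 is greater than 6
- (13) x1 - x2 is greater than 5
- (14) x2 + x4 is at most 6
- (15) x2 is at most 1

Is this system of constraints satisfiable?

Try x1 = 8, x2 = 1, x3 = 7, x4 = 2.
Check constraint 2: x3 - x1 = -1; constraint 4: x1 + x2 = 9. The remaining constraints are straightforward to verify.

Satisfiable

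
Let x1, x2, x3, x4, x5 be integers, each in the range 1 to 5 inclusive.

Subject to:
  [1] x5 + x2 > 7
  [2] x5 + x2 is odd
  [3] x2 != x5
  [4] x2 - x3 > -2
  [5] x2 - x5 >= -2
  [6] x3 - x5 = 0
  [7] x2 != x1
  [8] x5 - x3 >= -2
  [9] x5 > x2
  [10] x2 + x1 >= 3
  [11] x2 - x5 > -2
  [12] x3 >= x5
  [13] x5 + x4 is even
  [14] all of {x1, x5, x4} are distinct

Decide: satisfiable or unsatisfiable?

The assignment x1 = 2, x2 = 4, x3 = 5, x4 = 1, x5 = 5 works:
  constraint 1 holds since x5 + x2 = 9.
  constraint 4 holds since x2 - x3 = -1.
  constraint 5 holds since x2 - x5 = -1.
The rest check out directly.

Satisfiable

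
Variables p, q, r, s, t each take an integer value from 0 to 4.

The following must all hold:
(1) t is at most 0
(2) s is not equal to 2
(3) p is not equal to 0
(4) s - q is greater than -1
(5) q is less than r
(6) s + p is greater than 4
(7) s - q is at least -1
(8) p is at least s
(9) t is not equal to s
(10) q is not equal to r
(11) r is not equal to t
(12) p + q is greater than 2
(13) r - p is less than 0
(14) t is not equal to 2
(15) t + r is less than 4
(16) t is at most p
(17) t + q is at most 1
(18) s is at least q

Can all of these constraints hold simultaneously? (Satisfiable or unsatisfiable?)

One satisfying assignment is p = 4, q = 1, r = 2, s = 1, t = 0.
For the less obvious constraints — constraint 4: s - q = 0; constraint 6: s + p = 5; constraint 7: s - q = 0 — and the others hold by inspection.

Satisfiable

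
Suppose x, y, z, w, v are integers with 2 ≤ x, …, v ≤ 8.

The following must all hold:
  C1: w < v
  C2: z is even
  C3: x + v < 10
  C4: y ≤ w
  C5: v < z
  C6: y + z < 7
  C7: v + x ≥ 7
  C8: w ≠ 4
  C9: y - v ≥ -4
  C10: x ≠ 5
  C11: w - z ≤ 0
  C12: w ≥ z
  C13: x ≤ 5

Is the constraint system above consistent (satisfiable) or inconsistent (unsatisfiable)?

Unsatisfiable

Constraints 1, 5, and 12 give z ≤ w, w < v, v < z. Chaining: z ≤ w < v < z, which forces z < z — impossible.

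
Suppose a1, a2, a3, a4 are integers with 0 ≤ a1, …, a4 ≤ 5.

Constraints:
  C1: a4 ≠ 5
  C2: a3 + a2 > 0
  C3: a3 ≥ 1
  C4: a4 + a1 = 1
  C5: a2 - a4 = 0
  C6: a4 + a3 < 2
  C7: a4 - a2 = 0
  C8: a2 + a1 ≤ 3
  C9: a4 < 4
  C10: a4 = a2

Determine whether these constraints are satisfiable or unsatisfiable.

Satisfiable

One satisfying assignment is a1 = 1, a2 = 0, a3 = 1, a4 = 0.
For the less obvious constraints — constraint 2: a3 + a2 = 1; constraint 4: a4 + a1 = 1 — and the others hold by inspection.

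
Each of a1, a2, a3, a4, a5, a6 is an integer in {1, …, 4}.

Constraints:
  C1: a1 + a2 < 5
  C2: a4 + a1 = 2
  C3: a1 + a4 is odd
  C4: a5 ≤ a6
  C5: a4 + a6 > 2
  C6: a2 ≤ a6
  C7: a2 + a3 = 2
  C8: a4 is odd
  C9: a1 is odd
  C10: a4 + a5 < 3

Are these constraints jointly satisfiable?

Constraint 9 makes a1 odd and constraint 8 makes a4 odd, so a1 + a4 must be even. Constraint 3 says a1 + a4 is odd — contradiction.

Unsatisfiable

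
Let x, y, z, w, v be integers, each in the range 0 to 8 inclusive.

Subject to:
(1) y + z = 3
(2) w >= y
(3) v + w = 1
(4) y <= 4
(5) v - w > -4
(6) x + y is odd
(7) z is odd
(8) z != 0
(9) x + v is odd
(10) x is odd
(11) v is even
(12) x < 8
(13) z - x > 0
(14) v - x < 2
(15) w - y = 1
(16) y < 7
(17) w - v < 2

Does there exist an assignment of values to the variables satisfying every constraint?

The assignment x = 1, y = 0, z = 3, w = 1, v = 0 works:
  constraint 1 holds since y + z = 3.
  constraint 3 holds since v + w = 1.
The rest check out directly.

Satisfiable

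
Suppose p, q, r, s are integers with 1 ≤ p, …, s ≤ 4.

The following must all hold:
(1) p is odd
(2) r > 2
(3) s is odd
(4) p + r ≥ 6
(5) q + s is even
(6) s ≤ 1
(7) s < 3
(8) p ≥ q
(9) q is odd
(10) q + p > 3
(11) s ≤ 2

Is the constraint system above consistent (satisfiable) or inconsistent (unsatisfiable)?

Setting (p, q, r, s) = (3, 1, 4, 1) satisfies everything: constraint 4: p + r = 7; constraint 10: q + p = 4, and the others follow.

Satisfiable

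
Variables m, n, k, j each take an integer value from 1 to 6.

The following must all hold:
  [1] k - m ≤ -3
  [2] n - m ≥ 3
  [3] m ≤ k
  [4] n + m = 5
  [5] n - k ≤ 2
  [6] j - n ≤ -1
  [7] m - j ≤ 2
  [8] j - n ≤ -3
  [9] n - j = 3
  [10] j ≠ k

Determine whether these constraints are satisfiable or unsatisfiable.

Constraints 1, 5, 7, and 8 give k − n ≥ -2, n − j ≥ 3, j − m ≥ -2, m − k ≥ 3.
Adding all 4 inequalities: the left sides telescope to 0, and the right sides sum to (-2) + 3 + (-2) + 3 = 2. So 0 ≥ 2, which is false.

Unsatisfiable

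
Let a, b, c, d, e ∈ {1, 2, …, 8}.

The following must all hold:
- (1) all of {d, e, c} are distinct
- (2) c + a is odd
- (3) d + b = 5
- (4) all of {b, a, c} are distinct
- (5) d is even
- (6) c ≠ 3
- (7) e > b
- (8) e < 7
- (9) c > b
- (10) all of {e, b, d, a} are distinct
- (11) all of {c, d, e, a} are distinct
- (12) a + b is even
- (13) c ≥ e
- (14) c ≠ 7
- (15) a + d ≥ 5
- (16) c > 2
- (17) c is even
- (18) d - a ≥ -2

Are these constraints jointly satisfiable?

Satisfiable

The assignment a = 3, b = 1, c = 8, d = 4, e = 5 works:
  constraint 3 holds since d + b = 5.
  constraint 15 holds since a + d = 7.
  constraint 18 holds since d - a = 1.
The rest check out directly.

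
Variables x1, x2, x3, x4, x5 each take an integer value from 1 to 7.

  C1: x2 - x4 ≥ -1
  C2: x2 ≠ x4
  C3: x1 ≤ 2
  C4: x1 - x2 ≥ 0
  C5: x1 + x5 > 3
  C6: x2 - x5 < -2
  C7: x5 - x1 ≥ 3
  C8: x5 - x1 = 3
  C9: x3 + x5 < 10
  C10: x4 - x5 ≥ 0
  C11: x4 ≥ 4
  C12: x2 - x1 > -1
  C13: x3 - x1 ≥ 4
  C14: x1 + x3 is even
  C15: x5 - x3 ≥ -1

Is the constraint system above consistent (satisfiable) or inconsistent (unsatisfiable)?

Constraints 1, 4, 10, 13, and 15 give x2 − x4 ≥ -1, x4 − x5 ≥ 0, x5 − x3 ≥ -1, x3 − x1 ≥ 4, x1 − x2 ≥ 0.
Adding all 5 inequalities: the left sides telescope to 0, and the right sides sum to (-1) + 0 + (-1) + 4 + 0 = 2. So 0 ≥ 2, which is false.

Unsatisfiable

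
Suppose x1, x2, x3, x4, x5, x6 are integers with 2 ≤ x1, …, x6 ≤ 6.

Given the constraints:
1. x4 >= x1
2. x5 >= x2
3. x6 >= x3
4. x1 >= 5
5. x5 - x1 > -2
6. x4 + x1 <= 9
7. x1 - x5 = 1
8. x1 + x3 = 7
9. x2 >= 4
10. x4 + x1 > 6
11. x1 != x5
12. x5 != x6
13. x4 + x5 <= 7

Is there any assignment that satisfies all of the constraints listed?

Unsatisfiable

From constraints 1 and 4: x4 ≥ x1 ≥ 5. From constraints 2 and 9: x5 ≥ x2 ≥ 4. Hence x4 + x5 ≥ 9. But constraint 13 requires x4 + x5 ≤ 7, and 7 < 9. Contradiction.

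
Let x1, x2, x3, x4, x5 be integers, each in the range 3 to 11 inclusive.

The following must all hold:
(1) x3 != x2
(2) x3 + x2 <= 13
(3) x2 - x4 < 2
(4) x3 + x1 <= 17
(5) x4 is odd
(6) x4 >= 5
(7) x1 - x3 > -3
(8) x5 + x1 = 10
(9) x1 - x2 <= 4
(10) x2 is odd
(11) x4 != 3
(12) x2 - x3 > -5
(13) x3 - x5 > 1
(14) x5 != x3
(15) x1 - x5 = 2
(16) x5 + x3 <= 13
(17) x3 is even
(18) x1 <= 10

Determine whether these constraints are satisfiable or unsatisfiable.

Satisfiable

Try x1 = 6, x2 = 5, x3 = 8, x4 = 5, x5 = 4.
Check constraint 2: x3 + x2 = 13; constraint 3: x2 - x4 = 0; constraint 4: x3 + x1 = 14. The remaining constraints are straightforward to verify.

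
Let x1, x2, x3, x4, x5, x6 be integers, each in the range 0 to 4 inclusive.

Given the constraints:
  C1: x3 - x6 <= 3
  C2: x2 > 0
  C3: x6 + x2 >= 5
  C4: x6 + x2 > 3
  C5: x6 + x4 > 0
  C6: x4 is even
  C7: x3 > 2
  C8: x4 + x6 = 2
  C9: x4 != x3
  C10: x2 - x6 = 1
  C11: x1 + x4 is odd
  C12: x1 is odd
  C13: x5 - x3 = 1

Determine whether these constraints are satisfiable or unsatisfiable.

Satisfiable

Setting (x1, x2, x3, x4, x5, x6) = (3, 3, 3, 0, 4, 2) satisfies everything: constraint 1: x3 - x6 = 1; constraint 3: x6 + x2 = 5, and the others follow.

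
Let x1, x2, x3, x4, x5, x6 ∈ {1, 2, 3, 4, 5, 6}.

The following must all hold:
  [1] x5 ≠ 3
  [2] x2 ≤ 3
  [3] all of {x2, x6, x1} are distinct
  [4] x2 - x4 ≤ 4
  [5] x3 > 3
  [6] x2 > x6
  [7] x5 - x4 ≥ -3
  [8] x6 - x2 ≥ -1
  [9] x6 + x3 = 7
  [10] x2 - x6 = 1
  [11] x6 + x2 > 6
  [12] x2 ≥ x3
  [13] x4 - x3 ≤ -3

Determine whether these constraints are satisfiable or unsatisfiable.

From constraint 5: x3 ≥ 4. From constraints 2 and 12: x3 ≤ x2 and x2 ≤ 3, so x3 ≤ 3. But 3 < 4, so no value of x3 works.

Unsatisfiable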